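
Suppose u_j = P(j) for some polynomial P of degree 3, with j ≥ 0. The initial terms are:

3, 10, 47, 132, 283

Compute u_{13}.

7582

1st diffs: 7, 37, 85, 151.
2nd diffs: 30, 48, 66.
3rd diffs: 18, 18 (constant).
Newton forward-difference form: u_j = 3 + 7·C(j,1) + 30·C(j,2) + 18·C(j,3).
At j = 13: j = 13, so u_{13} = 3 + 91 + 2340 + 5148 = 7582.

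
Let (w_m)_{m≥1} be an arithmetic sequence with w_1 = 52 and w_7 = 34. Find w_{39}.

-62

Common difference d = (34 - 52) / (7 - 1) = -3.
w_m = 52 + (m - 1)·(-3).
w_{39} = 52 + 38·(-3) = -62.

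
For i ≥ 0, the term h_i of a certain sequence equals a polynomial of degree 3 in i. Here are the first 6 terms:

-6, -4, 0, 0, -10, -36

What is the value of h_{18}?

1st diffs: 2, 4, 0, -10, -26.
2nd diffs: 2, -4, -10, -16.
3rd diffs: -6, -6, -6 (constant).
Newton forward-difference form: h_i = -6 + 2·C(i,1) + 2·C(i,2) + (-6)·C(i,3).
At i = 18: i = 18, so h_{18} = -6 + 36 + 306 - 4896 = -4560.

-4560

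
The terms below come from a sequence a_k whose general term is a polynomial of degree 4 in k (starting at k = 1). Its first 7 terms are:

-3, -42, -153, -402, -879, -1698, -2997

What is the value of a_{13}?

-31623

1st diffs: -39, -111, -249, -477, -819, -1299.
2nd diffs: -72, -138, -228, -342, -480.
3rd diffs: -66, -90, -114, -138.
4th diffs: -24, -24, -24 (constant).
So a_k = -k^4 - k^3 - 5k^2 - 2k + 6.
Evaluating at k = 13 gives a_{13} = -31623.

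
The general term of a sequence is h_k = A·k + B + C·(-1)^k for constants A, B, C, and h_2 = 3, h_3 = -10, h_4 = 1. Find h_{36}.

Plug in k = 2, 3, 4: 2A + B + C = 3; 3A + B - C = -10; 4A + B + C = 1.
Subtracting the first from the second: A - 2C = -13.
Subtracting the second from the third: A + 2C = 11.
Solving: C = 6, A = -1, then B = -1.
Hence h_{36} = -1·36 + (-1) + 6·1 = -31.

-31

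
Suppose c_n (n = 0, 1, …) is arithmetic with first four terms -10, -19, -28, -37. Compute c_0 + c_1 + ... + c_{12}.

-832

Common difference d = -9.
c_n = -10 + (n - 0)·(-9).
c_{12} = -118; S = 13·(-10 + (-118))/2 = -832.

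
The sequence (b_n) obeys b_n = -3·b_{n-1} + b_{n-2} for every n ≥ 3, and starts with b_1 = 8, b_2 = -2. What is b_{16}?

Step forward from the initial values:
b_3 = 14; b_4 = -44; b_5 = 146; …; b_{13} = 2066408; b_{14} = -6824882; b_{15} = 22541054; b_{16} = -74448044.

-74448044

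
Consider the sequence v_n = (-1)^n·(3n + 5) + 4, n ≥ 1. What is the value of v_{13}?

-40

(-1)^13 = -1; 3n + 5 at n=13 is 44; so v_{13} = -40.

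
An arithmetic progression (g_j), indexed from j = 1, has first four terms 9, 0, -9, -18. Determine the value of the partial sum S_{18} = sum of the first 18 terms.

Common difference d = -9.
g_j = 9 + (j - 1)·(-9).
g_{18} = -144; S = 18·(9 + (-144))/2 = -1215.

-1215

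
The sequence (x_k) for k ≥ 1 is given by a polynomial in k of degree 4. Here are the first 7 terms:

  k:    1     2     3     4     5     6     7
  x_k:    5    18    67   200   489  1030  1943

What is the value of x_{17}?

75093

1st diffs: 13, 49, 133, 289, 541, 913.
2nd diffs: 36, 84, 156, 252, 372.
3rd diffs: 48, 72, 96, 120.
4th diffs: 24, 24, 24 (constant).
Newton forward-difference form: x_k = 5 + 13·C(k-1,1) + 36·C(k-1,2) + 48·C(k-1,3) + 24·C(k-1,4).
At k = 17: k-1 = 16, so x_{17} = 5 + 208 + 4320 + 26880 + 43680 = 75093.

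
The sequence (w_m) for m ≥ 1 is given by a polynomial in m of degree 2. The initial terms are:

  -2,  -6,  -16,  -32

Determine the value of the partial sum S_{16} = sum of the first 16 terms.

-3872

1st diffs: -4, -10, -16.
2nd diffs: -6, -6 (constant).
So w_m = -3m^2 + 5m - 4.
Continuing: …, -54, -82, -116, -156, …, w_{16} = -692.
Summing m = 1..16 (16 terms) gives -3872.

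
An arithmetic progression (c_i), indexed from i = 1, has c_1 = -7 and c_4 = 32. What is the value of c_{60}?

Common difference d = (32 - (-7)) / (4 - 1) = 13.
c_i = -7 + (i - 1)·13.
c_{60} = -7 + 59·13 = 760.

760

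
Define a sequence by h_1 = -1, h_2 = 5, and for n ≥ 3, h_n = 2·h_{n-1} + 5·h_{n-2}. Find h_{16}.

84432635

h_3 = 5;  h_4 = 35;  h_5 = 95;  …;  h_{13} = 2056895;  h_{14} = 7095965;  h_{15} = 24476405;  h_{16} = 84432635.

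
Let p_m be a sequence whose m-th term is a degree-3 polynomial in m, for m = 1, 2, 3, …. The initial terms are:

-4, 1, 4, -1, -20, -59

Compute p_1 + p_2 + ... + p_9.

1st diffs: 5, 3, -5, -19, -39.
2nd diffs: -2, -8, -14, -20.
3rd diffs: -6, -6, -6 (constant).
Newton forward-difference form: p_m = -4 + 5·C(m-1,1) + (-2)·C(m-1,2) + (-6)·C(m-1,3).
Continuing: -124, -221, -356.
Summing m = 1..9 (9 terms) gives -780.

-780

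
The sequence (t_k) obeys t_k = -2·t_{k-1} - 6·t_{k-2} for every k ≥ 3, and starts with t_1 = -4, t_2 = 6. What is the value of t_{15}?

1129728

Applying the relation repeatedly:
t_3 = 12, t_4 = -60, t_5 = 48, …, t_{12} = 77376, t_{13} = -100608, t_{14} = -263040, t_{15} = 1129728.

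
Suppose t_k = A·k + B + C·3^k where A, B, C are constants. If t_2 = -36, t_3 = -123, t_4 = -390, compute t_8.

Plug in k = 2, 3, 4: 2A + B + 9C = -36; 3A + B + 27C = -123; 4A + B + 81C = -390.
Subtracting the first from the second: A + 18C = -87.
Subtracting the second from the third: A + 54C = -267.
Solving: C = -5, A = 3, then B = 3.
Therefore t_8 = 24 + 3 + (-5)·6561 = -32778.

-32778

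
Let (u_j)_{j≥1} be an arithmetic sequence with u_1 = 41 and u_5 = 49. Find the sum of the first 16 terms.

896

Common difference d = (49 - 41) / (5 - 1) = 2.
u_j = 41 + (j - 1)·2.
u_{16} = 71; S = 16·(41 + 71)/2 = 896.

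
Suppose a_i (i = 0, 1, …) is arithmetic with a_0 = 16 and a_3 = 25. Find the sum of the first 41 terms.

Common difference d = (25 - 16) / (3 - 0) = 3.
a_i = 16 + (i - 0)·3.
a_{40} = 136; S = 41·(16 + 136)/2 = 3116.

3116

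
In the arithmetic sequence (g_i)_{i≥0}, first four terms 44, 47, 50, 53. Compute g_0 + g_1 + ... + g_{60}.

8174

Common difference d = 3.
g_i = 44 + (i - 0)·3.
g_{60} = 224; S = 61·(44 + 224)/2 = 8174.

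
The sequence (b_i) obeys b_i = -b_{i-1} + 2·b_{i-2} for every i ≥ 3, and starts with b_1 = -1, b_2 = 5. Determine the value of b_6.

Compute successive terms:
b_3 = -7  b_4 = 17  b_5 = -31  b_6 = 65.
(Characteristic roots are 1 and -2.)

65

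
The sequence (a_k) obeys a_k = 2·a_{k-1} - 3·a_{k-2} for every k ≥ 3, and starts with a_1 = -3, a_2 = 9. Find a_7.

a_3 = 27; a_4 = 27; a_5 = -27; a_6 = -135; a_7 = -189.

-189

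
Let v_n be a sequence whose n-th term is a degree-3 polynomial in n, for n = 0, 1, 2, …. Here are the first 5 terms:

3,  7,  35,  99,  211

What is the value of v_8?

1st diffs: 4, 28, 64, 112.
2nd diffs: 24, 36, 48.
3rd diffs: 12, 12 (constant).
So v_n = 2n^3 + 6n^2 - 4n + 3.
Evaluating at n = 8 gives v_8 = 1379.

1379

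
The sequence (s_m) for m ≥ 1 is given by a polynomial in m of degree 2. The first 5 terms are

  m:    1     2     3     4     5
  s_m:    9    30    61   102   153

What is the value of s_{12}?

1st diffs: 21, 31, 41, 51.
2nd diffs: 10, 10, 10 (constant).
So s_m = 5m^2 + 6m - 2.
Evaluating at m = 12 gives s_{12} = 790.

790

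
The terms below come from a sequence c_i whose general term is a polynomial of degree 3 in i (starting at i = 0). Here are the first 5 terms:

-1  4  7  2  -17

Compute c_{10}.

-761

1st diffs: 5, 3, -5, -19.
2nd diffs: -2, -8, -14.
3rd diffs: -6, -6 (constant).
Newton forward-difference form: c_i = -1 + 5·C(i,1) + (-2)·C(i,2) + (-6)·C(i,3).
At i = 10: i = 10, so c_{10} = -1 + 50 - 90 - 720 = -761.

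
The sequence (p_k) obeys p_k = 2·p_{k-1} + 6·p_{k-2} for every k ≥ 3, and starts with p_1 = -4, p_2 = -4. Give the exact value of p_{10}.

p_3 = -32; p_4 = -88; p_5 = -368; p_6 = -1264; p_7 = -4736; p_8 = -17056; p_9 = -62528; p_{10} = -227392.

-227392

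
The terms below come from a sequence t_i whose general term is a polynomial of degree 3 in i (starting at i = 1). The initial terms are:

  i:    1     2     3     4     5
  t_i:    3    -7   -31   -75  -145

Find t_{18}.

1st diffs: -10, -24, -44, -70.
2nd diffs: -14, -20, -26.
3rd diffs: -6, -6 (constant).
Newton forward-difference form: t_i = 3 + (-10)·C(i-1,1) + (-14)·C(i-1,2) + (-6)·C(i-1,3).
At i = 18: i-1 = 17, so t_{18} = 3 - 170 - 1904 - 4080 = -6151.

-6151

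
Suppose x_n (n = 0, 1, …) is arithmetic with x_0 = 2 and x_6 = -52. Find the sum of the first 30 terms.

Common difference d = (-52 - 2) / (6 - 0) = -9.
x_n = 2 + (n - 0)·(-9).
x_{29} = -259; S = 30·(2 + (-259))/2 = -3855.

-3855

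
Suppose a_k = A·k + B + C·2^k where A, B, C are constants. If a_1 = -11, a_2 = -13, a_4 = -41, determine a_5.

-85

Write the equations: A + B + 2C = -11; 2A + B + 4C = -13; 4A + B + 16C = -41.
Subtracting the first from the second: A + 2C = -2.
Subtracting the second from the third: 2A + 12C = -28.
Solving: C = -3, A = 4, then B = -9.
So a_k = 4·k + (-9) + (-3)·2^k; at k=5 this is -85.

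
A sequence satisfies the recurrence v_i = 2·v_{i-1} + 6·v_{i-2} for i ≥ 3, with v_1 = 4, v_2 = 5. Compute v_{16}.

584851328

v_3 = 34; v_4 = 98; v_5 = 400; …; v_{13} = 12070144; v_{14} = 44000960; v_{15} = 160422784; v_{16} = 584851328.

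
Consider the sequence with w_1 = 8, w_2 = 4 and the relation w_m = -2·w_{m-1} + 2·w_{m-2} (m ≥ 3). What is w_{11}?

12416

Step forward from the initial values:
w_3 = 8  w_4 = -8  w_5 = 32  w_6 = -80  w_7 = 224  w_8 = -608  w_9 = 1664  w_{10} = -4544  w_{11} = 12416.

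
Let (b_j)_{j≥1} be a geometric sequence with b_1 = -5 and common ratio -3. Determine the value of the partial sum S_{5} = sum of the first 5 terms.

b_j = (-5)·(-3)^(j-1).
S = (-5)·((-3)^5 - 1)/(-3 - 1) = (-5)·(-243 - 1)/(-4) = -305.

-305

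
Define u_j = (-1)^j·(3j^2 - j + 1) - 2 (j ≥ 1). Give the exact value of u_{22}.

(-1)^22 = 1; 3j^2 - j + 1 at j=22 is 1431; so u_{22} = 1429.

1429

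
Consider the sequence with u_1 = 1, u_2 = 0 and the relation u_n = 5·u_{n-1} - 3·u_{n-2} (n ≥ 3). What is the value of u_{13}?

Applying the relation repeatedly:
u_3 = -3  u_4 = -15  u_5 = -66  …  u_{10} = -97755  u_{11} = -420618  u_{12} = -1809825  u_{13} = -7787271.

-7787271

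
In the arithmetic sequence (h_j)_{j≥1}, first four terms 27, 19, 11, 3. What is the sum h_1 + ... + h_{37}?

Common difference d = -8.
h_j = 27 + (j - 1)·(-8).
h_{37} = -261; S = 37·(27 + (-261))/2 = -4329.

-4329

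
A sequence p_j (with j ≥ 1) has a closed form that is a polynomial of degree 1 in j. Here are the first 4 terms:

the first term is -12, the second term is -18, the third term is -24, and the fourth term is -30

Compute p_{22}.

1st diffs: -6, -6, -6 (constant).
So p_j = -6j - 6.
Evaluating at j = 22 gives p_{22} = -138.

-138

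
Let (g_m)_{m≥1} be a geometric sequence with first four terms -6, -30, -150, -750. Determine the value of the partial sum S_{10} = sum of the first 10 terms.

Common ratio r = 5.
g_m = (-6)·5^(m-1).
S = (-6)·(5^10 - 1)/(5 - 1) = (-6)·(9765625 - 1)/(4) = -14648436.

-14648436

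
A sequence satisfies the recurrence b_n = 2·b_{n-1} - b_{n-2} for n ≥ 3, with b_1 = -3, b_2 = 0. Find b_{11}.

Iterate the recurrence:
b_3 = 3, b_4 = 6, b_5 = 9, b_6 = 12, b_7 = 15, b_8 = 18, b_9 = 21, b_{10} = 24, b_{11} = 27.
(Characteristic roots are 1 and 1.)

27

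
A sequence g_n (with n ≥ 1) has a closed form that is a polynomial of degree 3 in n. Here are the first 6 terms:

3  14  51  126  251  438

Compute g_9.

1st diffs: 11, 37, 75, 125, 187.
2nd diffs: 26, 38, 50, 62.
3rd diffs: 12, 12, 12 (constant).
Newton forward-difference form: g_n = 3 + 11·C(n-1,1) + 26·C(n-1,2) + 12·C(n-1,3).
At n = 9: n-1 = 8, so g_9 = 3 + 88 + 728 + 672 = 1491.

1491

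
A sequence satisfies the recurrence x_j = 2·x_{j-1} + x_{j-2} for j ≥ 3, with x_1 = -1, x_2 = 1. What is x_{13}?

Iterate the recurrence:
x_3 = 1;  x_4 = 3;  x_5 = 7;  …;  x_{10} = 577;  x_{11} = 1393;  x_{12} = 3363;  x_{13} = 8119.

8119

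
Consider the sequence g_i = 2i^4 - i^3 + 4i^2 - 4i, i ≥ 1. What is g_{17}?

g_{17} = 2·17^4 - 1·17^3 + 4·17^2 - 4·17 = 163217.

163217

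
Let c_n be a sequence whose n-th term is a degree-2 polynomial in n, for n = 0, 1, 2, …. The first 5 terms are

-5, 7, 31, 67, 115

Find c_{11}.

787

1st diffs: 12, 24, 36, 48.
2nd diffs: 12, 12, 12 (constant).
Newton forward-difference form: c_n = -5 + 12·C(n,1) + 12·C(n,2).
At n = 11: n = 11, so c_{11} = -5 + 132 + 660 = 787.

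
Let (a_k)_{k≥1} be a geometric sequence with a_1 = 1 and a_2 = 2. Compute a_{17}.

Common ratio r = 2.
a_k = 1·2^(k-1).
a_{17} = 1·2^16 = 65536.

65536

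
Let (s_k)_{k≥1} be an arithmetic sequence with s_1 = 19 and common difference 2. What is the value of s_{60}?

137

s_k = 19 + (k - 1)·2.
s_{60} = 19 + 59·2 = 137.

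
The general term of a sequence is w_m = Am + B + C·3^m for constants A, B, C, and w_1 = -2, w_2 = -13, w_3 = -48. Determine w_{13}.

The three given values yield: A + B + 3C = -2; 2A + B + 9C = -13; 3A + B + 27C = -48.
Subtracting the first from the second: A + 6C = -11.
Subtracting the second from the third: A + 18C = -35.
Solving: C = -2, A = 1, then B = 3.
Hence w_{13} = 1·13 + 3 + (-2)·1594323 = -3188630.

-3188630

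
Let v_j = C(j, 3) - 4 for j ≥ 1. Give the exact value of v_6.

16

C(6, 3) = 20, so v_6 = 16.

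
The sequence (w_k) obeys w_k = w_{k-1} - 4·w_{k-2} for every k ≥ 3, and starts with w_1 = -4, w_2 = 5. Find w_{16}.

Applying the relation repeatedly:
w_3 = 21;  w_4 = 1;  w_5 = -83;  …;  w_{13} = 14669;  w_{14} = -24631;  w_{15} = -83307;  w_{16} = 15217.

15217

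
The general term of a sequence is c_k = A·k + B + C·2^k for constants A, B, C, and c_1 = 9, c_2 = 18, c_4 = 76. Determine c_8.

1272

At k = 1, 2, 4: A + B + 2C = 9; 2A + B + 4C = 18; 4A + B + 16C = 76.
Subtracting the first from the second: A + 2C = 9.
Subtracting the second from the third: 2A + 12C = 58.
Solving: C = 5, A = -1, then B = 0.
Therefore c_8 = -8 + 0 + 5·256 = 1272.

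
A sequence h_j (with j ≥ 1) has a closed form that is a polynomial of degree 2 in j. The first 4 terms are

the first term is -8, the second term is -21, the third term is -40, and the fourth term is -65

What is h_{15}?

1st diffs: -13, -19, -25.
2nd diffs: -6, -6 (constant).
Newton forward-difference form: h_j = -8 + (-13)·C(j-1,1) + (-6)·C(j-1,2).
At j = 15: j-1 = 14, so h_{15} = -8 - 182 - 546 = -736.

-736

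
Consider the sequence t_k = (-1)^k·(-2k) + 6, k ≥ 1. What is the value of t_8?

-10

(-1)^8 = 1; -2k at k=8 is -16; so t_8 = -10.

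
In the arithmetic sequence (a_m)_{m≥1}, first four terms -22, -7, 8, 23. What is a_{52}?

743

Common difference d = 15.
a_m = -22 + (m - 1)·15.
a_{52} = -22 + 51·15 = 743.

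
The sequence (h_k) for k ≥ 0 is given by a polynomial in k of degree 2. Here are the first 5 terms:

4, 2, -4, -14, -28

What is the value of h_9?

-158

1st diffs: -2, -6, -10, -14.
2nd diffs: -4, -4, -4 (constant).
Newton forward-difference form: h_k = 4 + (-2)·C(k,1) + (-4)·C(k,2).
At k = 9: k = 9, so h_9 = 4 - 18 - 144 = -158.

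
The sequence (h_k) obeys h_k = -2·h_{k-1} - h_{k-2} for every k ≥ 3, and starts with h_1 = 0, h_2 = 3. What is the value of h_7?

Compute successive terms:
h_3 = -6;  h_4 = 9;  h_5 = -12;  h_6 = 15;  h_7 = -18.
(Characteristic roots are -1 and -1.)

-18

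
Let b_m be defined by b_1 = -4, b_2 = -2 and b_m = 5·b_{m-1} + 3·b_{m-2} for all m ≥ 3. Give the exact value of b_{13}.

Compute successive terms:
b_3 = -22  b_4 = -116  b_5 = -646  …  b_{10} = -3373892  b_{11} = -18696022  b_{12} = -103601786  b_{13} = -574096996.

-574096996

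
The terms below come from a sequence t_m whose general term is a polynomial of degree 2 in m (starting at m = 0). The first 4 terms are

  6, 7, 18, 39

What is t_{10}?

1st diffs: 1, 11, 21.
2nd diffs: 10, 10 (constant).
Newton forward-difference form: t_m = 6 + 1·C(m,1) + 10·C(m,2).
At m = 10: m = 10, so t_{10} = 6 + 10 + 450 = 466.

466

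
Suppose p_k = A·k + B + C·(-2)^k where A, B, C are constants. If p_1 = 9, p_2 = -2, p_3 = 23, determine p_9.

1037

The three given values yield: A + B - 2C = 9; 2A + B + 4C = -2; 3A + B - 8C = 23.
Subtracting the first from the second: A + 6C = -11.
Subtracting the second from the third: A - 12C = 25.
Solving: C = -2, A = 1, then B = 4.
Therefore p_9 = 9 + 4 + (-2)·(-512) = 1037.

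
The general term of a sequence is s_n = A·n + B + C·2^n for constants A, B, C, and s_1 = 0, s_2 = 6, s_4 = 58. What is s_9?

2518

At n = 1, 2, 4: A + B + 2C = 0; 2A + B + 4C = 6; 4A + B + 16C = 58.
Subtracting the first from the second: A + 2C = 6.
Subtracting the second from the third: 2A + 12C = 52.
Solving: C = 5, A = -4, then B = -6.
Hence s_9 = -4·9 + (-6) + 5·512 = 2518.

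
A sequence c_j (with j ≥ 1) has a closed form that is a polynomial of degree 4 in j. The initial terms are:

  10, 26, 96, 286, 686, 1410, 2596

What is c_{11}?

15560

1st diffs: 16, 70, 190, 400, 724, 1186.
2nd diffs: 54, 120, 210, 324, 462.
3rd diffs: 66, 90, 114, 138.
4th diffs: 24, 24, 24 (constant).
Newton forward-difference form: c_j = 10 + 16·C(j-1,1) + 54·C(j-1,2) + 66·C(j-1,3) + 24·C(j-1,4).
At j = 11: j-1 = 10, so c_{11} = 10 + 160 + 2430 + 7920 + 5040 = 15560.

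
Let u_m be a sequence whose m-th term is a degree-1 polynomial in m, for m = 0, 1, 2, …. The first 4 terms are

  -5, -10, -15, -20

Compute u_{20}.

-105

1st diffs: -5, -5, -5 (constant).
So u_m = -5m - 5.
Evaluating at m = 20 gives u_{20} = -105.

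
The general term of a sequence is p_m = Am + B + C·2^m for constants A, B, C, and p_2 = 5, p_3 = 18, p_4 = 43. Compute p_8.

Plug in m = 2, 3, 4: 2A + B + 4C = 5; 3A + B + 8C = 18; 4A + B + 16C = 43.
Subtracting the first from the second: A + 4C = 13.
Subtracting the second from the third: A + 8C = 25.
Solving: C = 3, A = 1, then B = -9.
So p_m = 1·m + (-9) + 3·2^m; at m=8 this is 767.

767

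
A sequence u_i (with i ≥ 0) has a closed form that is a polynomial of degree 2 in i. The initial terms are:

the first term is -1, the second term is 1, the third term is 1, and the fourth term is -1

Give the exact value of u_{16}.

1st diffs: 2, 0, -2.
2nd diffs: -2, -2 (constant).
So u_i = -i^2 + 3i - 1.
Evaluating at i = 16 gives u_{16} = -209.

-209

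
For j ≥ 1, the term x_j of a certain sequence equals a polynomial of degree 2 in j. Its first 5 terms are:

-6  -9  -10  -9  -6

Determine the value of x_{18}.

215

1st diffs: -3, -1, 1, 3.
2nd diffs: 2, 2, 2 (constant).
Newton forward-difference form: x_j = -6 + (-3)·C(j-1,1) + 2·C(j-1,2).
At j = 18: j-1 = 17, so x_{18} = -6 - 51 + 272 = 215.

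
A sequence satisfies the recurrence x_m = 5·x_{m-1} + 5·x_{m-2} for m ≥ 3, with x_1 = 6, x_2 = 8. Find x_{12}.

x_3 = 70;  x_4 = 390;  x_5 = 2300;  x_6 = 13450;  x_7 = 78750;  x_8 = 461000;  x_9 = 2698750;  x_{10} = 15798750;  x_{11} = 92487500;  x_{12} = 541431250.

541431250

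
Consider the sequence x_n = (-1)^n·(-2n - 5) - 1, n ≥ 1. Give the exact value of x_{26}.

(-1)^26 = 1; -2n - 5 at n=26 is -57; so x_{26} = -58.

-58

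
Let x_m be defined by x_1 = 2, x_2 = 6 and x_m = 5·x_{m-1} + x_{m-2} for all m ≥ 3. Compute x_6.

Applying the relation repeatedly:
x_3 = 32; x_4 = 166; x_5 = 862; x_6 = 4476.

4476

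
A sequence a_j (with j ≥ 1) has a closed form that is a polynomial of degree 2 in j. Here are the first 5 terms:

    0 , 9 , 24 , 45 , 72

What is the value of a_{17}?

1st diffs: 9, 15, 21, 27.
2nd diffs: 6, 6, 6 (constant).
Newton forward-difference form: a_j = 9·C(j-1,1) + 6·C(j-1,2).
At j = 17: j-1 = 16, so a_{17} = 144 + 720 = 864.

864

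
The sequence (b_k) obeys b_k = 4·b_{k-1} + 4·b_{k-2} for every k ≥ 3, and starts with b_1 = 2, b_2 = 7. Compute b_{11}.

10540032

Applying the relation repeatedly:
b_3 = 36;  b_4 = 172;  b_5 = 832;  b_6 = 4016;  b_7 = 19392;  b_8 = 93632;  b_9 = 452096;  b_{10} = 2182912;  b_{11} = 10540032.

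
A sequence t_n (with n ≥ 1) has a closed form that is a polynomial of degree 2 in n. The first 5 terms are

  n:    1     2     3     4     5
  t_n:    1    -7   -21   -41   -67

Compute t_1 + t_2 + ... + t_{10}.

-1070

1st diffs: -8, -14, -20, -26.
2nd diffs: -6, -6, -6 (constant).
Newton forward-difference form: t_n = 1 + (-8)·C(n-1,1) + (-6)·C(n-1,2).
Continuing: …, -99, -137, -181, -231, …, t_{10} = -287.
Summing n = 1..10 (10 terms) gives -1070.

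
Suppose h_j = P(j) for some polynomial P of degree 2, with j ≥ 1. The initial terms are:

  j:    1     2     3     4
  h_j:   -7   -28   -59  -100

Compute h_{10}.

1st diffs: -21, -31, -41.
2nd diffs: -10, -10 (constant).
So h_j = -5j^2 - 6j + 4.
Evaluating at j = 10 gives h_{10} = -556.

-556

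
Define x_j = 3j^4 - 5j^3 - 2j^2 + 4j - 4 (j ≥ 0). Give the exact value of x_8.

x_8 = 3·8^4 - 5·8^3 - 2·8^2 + 4·8 - 4 = 9628.

9628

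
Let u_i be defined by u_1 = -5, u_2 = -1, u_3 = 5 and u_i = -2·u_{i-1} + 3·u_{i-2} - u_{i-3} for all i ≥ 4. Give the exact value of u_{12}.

-80168

u_4 = -8, u_5 = 32, u_6 = -93, u_7 = 290, u_8 = -891, u_9 = 2745, u_{10} = -8453, u_{11} = 26032, u_{12} = -80168.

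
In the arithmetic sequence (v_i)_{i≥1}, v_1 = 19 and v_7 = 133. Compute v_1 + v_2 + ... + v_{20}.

3990

Common difference d = (133 - 19) / (7 - 1) = 19.
v_i = 19 + (i - 1)·19.
v_{20} = 380; S = 20·(19 + 380)/2 = 3990.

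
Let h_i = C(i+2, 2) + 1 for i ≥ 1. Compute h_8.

C(10, 2) = 45, so h_8 = 46.

46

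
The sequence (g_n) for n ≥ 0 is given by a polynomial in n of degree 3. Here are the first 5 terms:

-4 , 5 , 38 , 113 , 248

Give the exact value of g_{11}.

4385

1st diffs: 9, 33, 75, 135.
2nd diffs: 24, 42, 60.
3rd diffs: 18, 18 (constant).
So g_n = 3n^3 + 3n^2 + 3n - 4.
Evaluating at n = 11 gives g_{11} = 4385.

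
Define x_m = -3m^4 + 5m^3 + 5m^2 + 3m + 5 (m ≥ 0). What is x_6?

x_6 = -3·6^4 + 5·6^3 + 5·6^2 + 3·6 + 5 = -2605.

-2605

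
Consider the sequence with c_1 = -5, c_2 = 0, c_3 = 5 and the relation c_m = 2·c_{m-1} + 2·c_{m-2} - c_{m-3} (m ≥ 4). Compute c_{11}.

Step forward from the initial values:
c_4 = 15; c_5 = 40; c_6 = 105; c_7 = 275; c_8 = 720; c_9 = 1885; c_{10} = 4935; c_{11} = 12920.

12920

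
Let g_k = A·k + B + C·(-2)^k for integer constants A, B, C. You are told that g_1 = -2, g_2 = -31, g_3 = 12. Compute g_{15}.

Write the equations: A + B - 2C = -2; 2A + B + 4C = -31; 3A + B - 8C = 12.
Subtracting the first from the second: A + 6C = -29.
Subtracting the second from the third: A - 12C = 43.
Solving: C = -4, A = -5, then B = -5.
So g_k = -5·k + (-5) + (-4)·(-2)^k; at k=15 this is 130992.

130992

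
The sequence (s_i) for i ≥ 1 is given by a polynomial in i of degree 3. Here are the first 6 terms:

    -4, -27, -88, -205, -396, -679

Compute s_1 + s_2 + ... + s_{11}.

-13519

1st diffs: -23, -61, -117, -191, -283.
2nd diffs: -38, -56, -74, -92.
3rd diffs: -18, -18, -18 (constant).
So s_i = -3i^3 - i^2 + i - 1.
Continuing: …, -1072, -1593, -2260, -3091, …, s_{11} = -4104.
Summing i = 1..11 (11 terms) gives -13519.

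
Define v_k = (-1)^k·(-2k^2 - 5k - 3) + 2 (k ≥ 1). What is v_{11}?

302

(-1)^11 = -1; -2k^2 - 5k - 3 at k=11 is -300; so v_{11} = 302.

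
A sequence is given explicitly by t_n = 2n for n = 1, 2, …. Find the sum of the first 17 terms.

Over n = 1..17: Σn = 153.
Total = (2)·153 = 306.

306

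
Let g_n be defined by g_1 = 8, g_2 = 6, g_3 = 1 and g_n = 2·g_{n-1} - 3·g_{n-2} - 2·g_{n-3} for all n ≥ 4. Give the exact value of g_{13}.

Compute successive terms:
g_4 = -32;  g_5 = -79;  g_6 = -64;  g_7 = 173;  g_8 = 696;  g_9 = 1001;  g_{10} = -432;  g_{11} = -5259;  g_{12} = -11224;  g_{13} = -5807.

-5807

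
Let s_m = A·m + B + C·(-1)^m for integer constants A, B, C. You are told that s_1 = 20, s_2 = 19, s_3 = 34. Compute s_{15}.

118

The three given values yield: A + B - C = 20; 2A + B + C = 19; 3A + B - C = 34.
Subtracting the first from the second: A + 2C = -1.
Subtracting the second from the third: A - 2C = 15.
Solving: C = -4, A = 7, then B = 9.
Hence s_{15} = 7·15 + 9 + (-4)·(-1) = 118.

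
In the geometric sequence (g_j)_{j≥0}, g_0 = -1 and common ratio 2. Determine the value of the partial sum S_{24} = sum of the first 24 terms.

g_j = (-1)·2^(j-0).
S = (-1)·(2^24 - 1)/(2 - 1) = (-1)·(16777216 - 1)/(1) = -16777215.

-16777215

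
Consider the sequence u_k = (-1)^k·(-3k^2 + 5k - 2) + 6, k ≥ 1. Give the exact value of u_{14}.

(-1)^14 = 1; -3k^2 + 5k - 2 at k=14 is -520; so u_{14} = -514.

-514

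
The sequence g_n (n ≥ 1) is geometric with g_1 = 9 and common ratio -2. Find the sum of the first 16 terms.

-196605

g_n = 9·(-2)^(n-1).
S = 9·((-2)^16 - 1)/(-2 - 1) = 9·(65536 - 1)/(-3) = -196605.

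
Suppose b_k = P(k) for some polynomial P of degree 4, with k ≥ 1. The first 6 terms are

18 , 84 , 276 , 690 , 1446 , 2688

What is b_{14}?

55320

1st diffs: 66, 192, 414, 756, 1242.
2nd diffs: 126, 222, 342, 486.
3rd diffs: 96, 120, 144.
4th diffs: 24, 24 (constant).
Newton forward-difference form: b_k = 18 + 66·C(k-1,1) + 126·C(k-1,2) + 96·C(k-1,3) + 24·C(k-1,4).
At k = 14: k-1 = 13, so b_{14} = 18 + 858 + 9828 + 27456 + 17160 = 55320.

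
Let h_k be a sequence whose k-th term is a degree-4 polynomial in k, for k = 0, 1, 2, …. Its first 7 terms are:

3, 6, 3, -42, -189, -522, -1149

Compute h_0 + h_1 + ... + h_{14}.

1st diffs: 3, -3, -45, -147, -333, -627.
2nd diffs: -6, -42, -102, -186, -294.
3rd diffs: -36, -60, -84, -108.
4th diffs: -24, -24, -24 (constant).
So h_k = -k^4 + 4k^2 + 3.
Continuing: …, -2202, -3837, -6234, -9597, …, h_{14} = -37629.
Summing k = 0..14 (15 terms) gives -123582.

-123582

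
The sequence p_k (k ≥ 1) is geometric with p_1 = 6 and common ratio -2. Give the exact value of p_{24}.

p_k = 6·(-2)^(k-1).
p_{24} = 6·(-2)^23 = -50331648.

-50331648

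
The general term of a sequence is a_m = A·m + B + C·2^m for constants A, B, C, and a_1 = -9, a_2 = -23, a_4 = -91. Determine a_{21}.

-10485839

Plug in m = 1, 2, 4: A + B + 2C = -9; 2A + B + 4C = -23; 4A + B + 16C = -91.
Subtracting the first from the second: A + 2C = -14.
Subtracting the second from the third: 2A + 12C = -68.
Solving: C = -5, A = -4, then B = 5.
Therefore a_{21} = -84 + 5 + (-5)·2097152 = -10485839.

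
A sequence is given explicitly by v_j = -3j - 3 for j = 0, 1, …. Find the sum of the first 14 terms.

-315

Over j = 0..13: Σj = 91.
Total = (-3)·91 + (-3)·14 = -315.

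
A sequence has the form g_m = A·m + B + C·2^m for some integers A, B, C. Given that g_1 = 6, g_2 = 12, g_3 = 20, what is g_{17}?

131140

Write the equations: A + B + 2C = 6; 2A + B + 4C = 12; 3A + B + 8C = 20.
Subtracting the first from the second: A + 2C = 6.
Subtracting the second from the third: A + 4C = 8.
Solving: C = 1, A = 4, then B = 0.
So g_m = 4·m + 0 + 1·2^m; at m=17 this is 131140.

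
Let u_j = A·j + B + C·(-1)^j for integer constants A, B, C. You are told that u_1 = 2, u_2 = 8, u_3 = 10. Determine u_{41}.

At j = 1, 2, 3: A + B - C = 2; 2A + B + C = 8; 3A + B - C = 10.
Subtracting the first from the second: A + 2C = 6.
Subtracting the second from the third: A - 2C = 2.
Solving: C = 1, A = 4, then B = -1.
Therefore u_{41} = 164 + (-1) + 1·(-1) = 162.

162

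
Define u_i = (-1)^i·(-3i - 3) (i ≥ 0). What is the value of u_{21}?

66

(-1)^21 = -1; -3i - 3 at i=21 is -66; so u_{21} = 66.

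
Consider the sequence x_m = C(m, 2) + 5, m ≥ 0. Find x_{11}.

60

C(11, 2) = 55, so x_{11} = 60.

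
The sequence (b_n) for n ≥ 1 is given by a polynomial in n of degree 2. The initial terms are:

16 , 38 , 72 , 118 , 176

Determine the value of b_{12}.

918

1st diffs: 22, 34, 46, 58.
2nd diffs: 12, 12, 12 (constant).
Newton forward-difference form: b_n = 16 + 22·C(n-1,1) + 12·C(n-1,2).
At n = 12: n-1 = 11, so b_{12} = 16 + 242 + 660 = 918.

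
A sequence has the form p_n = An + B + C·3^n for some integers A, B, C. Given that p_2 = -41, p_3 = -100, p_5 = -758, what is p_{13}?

The three given values yield: 2A + B + 9C = -41; 3A + B + 27C = -100; 5A + B + 243C = -758.
Subtracting the first from the second: A + 18C = -59.
Subtracting the second from the third: 2A + 216C = -658.
Solving: C = -3, A = -5, then B = -4.
Therefore p_{13} = -65 + (-4) + (-3)·1594323 = -4783038.

-4783038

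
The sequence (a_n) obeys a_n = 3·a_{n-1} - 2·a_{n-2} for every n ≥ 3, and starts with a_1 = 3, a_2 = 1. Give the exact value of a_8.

-251

Compute successive terms:
a_3 = -3, a_4 = -11, a_5 = -27, a_6 = -59, a_7 = -123, a_8 = -251.
(Characteristic roots are 2 and 1.)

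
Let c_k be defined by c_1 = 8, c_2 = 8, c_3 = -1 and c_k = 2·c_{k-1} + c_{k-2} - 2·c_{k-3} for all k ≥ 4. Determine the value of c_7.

Iterate the recurrence:
c_4 = -10; c_5 = -37; c_6 = -82; c_7 = -181.

-181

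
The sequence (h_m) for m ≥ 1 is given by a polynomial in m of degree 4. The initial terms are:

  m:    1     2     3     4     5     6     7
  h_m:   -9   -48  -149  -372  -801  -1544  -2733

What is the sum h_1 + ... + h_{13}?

1st diffs: -39, -101, -223, -429, -743, -1189.
2nd diffs: -62, -122, -206, -314, -446.
3rd diffs: -60, -84, -108, -132.
4th diffs: -24, -24, -24 (constant).
Newton forward-difference form: h_m = -9 + (-39)·C(m-1,1) + (-62)·C(m-1,2) + (-60)·C(m-1,3) + (-24)·C(m-1,4).
Continuing: …, -4524, -7097, -10656, -15429, …, h_{13} = -29649.
Summing m = 1..13 (13 terms) gives -94679.

-94679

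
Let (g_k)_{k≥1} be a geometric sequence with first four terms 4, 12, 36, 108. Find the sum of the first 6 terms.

1456

Common ratio r = 3.
g_k = 4·3^(k-1).
S = 4·(3^6 - 1)/(3 - 1) = 4·(729 - 1)/(2) = 1456.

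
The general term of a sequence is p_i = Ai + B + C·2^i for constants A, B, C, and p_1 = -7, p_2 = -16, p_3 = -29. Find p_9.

-1067

Plug in i = 1, 2, 3: A + B + 2C = -7; 2A + B + 4C = -16; 3A + B + 8C = -29.
Subtracting the first from the second: A + 2C = -9.
Subtracting the second from the third: A + 4C = -13.
Solving: C = -2, A = -5, then B = 2.
Hence p_9 = -5·9 + 2 + (-2)·512 = -1067.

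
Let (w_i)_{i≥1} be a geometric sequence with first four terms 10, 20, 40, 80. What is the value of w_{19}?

2621440

Common ratio r = 2.
w_i = 10·2^(i-1).
w_{19} = 10·2^18 = 2621440.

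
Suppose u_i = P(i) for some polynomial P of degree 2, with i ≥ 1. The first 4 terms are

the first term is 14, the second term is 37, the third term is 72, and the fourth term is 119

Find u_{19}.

1st diffs: 23, 35, 47.
2nd diffs: 12, 12 (constant).
Newton forward-difference form: u_i = 14 + 23·C(i-1,1) + 12·C(i-1,2).
At i = 19: i-1 = 18, so u_{19} = 14 + 414 + 1836 = 2264.

2264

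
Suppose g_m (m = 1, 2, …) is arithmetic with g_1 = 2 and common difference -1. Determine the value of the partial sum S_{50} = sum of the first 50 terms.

-1125

g_m = 2 + (m - 1)·(-1).
g_{50} = -47; S = 50·(2 + (-47))/2 = -1125.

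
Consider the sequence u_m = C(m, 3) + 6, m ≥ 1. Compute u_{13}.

292

C(13, 3) = 286, so u_{13} = 292.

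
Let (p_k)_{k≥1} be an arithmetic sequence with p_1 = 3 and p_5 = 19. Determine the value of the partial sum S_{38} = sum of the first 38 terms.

2926

Common difference d = (19 - 3) / (5 - 1) = 4.
p_k = 3 + (k - 1)·4.
p_{38} = 151; S = 38·(3 + 151)/2 = 2926.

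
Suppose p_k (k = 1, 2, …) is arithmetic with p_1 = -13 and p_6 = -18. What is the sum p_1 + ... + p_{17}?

-357

Common difference d = (-18 - (-13)) / (6 - 1) = -1.
p_k = -13 + (k - 1)·(-1).
p_{17} = -29; S = 17·(-13 + (-29))/2 = -357.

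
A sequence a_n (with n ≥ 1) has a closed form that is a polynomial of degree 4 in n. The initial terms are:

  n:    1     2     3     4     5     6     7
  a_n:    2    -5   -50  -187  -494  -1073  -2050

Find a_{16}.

-61423

1st diffs: -7, -45, -137, -307, -579, -977.
2nd diffs: -38, -92, -170, -272, -398.
3rd diffs: -54, -78, -102, -126.
4th diffs: -24, -24, -24 (constant).
Newton forward-difference form: a_n = 2 + (-7)·C(n-1,1) + (-38)·C(n-1,2) + (-54)·C(n-1,3) + (-24)·C(n-1,4).
At n = 16: n-1 = 15, so a_{16} = 2 - 105 - 3990 - 24570 - 32760 = -61423.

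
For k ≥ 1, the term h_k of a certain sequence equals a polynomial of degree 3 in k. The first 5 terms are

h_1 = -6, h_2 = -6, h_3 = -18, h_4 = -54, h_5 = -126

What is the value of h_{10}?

-1446

1st diffs: 0, -12, -36, -72.
2nd diffs: -12, -24, -36.
3rd diffs: -12, -12 (constant).
Newton forward-difference form: h_k = -6 + (-12)·C(k-1,2) + (-12)·C(k-1,3).
At k = 10: k-1 = 9, so h_{10} = -6 - 432 - 1008 = -1446.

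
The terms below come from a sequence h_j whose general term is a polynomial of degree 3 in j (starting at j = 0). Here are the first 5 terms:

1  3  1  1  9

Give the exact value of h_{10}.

1st diffs: 2, -2, 0, 8.
2nd diffs: -4, 2, 8.
3rd diffs: 6, 6 (constant).
Newton forward-difference form: h_j = 1 + 2·C(j,1) + (-4)·C(j,2) + 6·C(j,3).
At j = 10: j = 10, so h_{10} = 1 + 20 - 180 + 720 = 561.

561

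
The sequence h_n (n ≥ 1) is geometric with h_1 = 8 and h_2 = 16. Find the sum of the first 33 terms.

68719476728

Common ratio r = 2.
h_n = 8·2^(n-1).
S = 8·(2^33 - 1)/(2 - 1) = 8·(8589934592 - 1)/(1) = 68719476728.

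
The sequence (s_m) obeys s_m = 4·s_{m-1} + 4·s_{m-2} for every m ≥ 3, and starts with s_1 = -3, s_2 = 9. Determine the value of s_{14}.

892882944

s_3 = 24  s_4 = 132  s_5 = 624  …  s_{11} = 7931904  s_{12} = 38298624  s_{13} = 184922112  s_{14} = 892882944.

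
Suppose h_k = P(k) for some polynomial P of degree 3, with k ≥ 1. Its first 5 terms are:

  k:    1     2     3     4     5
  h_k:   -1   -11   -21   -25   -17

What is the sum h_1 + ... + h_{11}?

1419

1st diffs: -10, -10, -4, 8.
2nd diffs: 0, 6, 12.
3rd diffs: 6, 6 (constant).
Newton forward-difference form: h_k = -1 + (-10)·C(k-1,1) + 6·C(k-1,3).
Continuing: …, 9, 59, 139, 255, …, h_{11} = 619.
Summing k = 1..11 (11 terms) gives 1419.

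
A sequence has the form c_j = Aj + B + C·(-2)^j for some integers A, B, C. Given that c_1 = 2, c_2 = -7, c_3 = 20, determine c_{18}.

The three given values yield: A + B - 2C = 2; 2A + B + 4C = -7; 3A + B - 8C = 20.
Subtracting the first from the second: A + 6C = -9.
Subtracting the second from the third: A - 12C = 27.
Solving: C = -2, A = 3, then B = -5.
Hence c_{18} = 3·18 + (-5) + (-2)·262144 = -524239.

-524239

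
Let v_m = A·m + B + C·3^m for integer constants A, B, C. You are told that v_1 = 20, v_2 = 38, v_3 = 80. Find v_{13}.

The three given values yield: A + B + 3C = 20; 2A + B + 9C = 38; 3A + B + 27C = 80.
Subtracting the first from the second: A + 6C = 18.
Subtracting the second from the third: A + 18C = 42.
Solving: C = 2, A = 6, then B = 8.
Hence v_{13} = 6·13 + 8 + 2·1594323 = 3188732.

3188732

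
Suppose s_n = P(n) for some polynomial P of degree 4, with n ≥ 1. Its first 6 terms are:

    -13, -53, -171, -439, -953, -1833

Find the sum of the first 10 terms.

1st diffs: -40, -118, -268, -514, -880.
2nd diffs: -78, -150, -246, -366.
3rd diffs: -72, -96, -120.
4th diffs: -24, -24 (constant).
Newton forward-difference form: s_n = -13 + (-40)·C(n-1,1) + (-78)·C(n-1,2) + (-72)·C(n-1,3) + (-24)·C(n-1,4).
Continuing: -3223, -5291, -8229, -12253.
Summing n = 1..10 (10 terms) gives -32458.

-32458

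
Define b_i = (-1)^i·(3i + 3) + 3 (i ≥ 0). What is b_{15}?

-45

(-1)^15 = -1; 3i + 3 at i=15 is 48; so b_{15} = -45.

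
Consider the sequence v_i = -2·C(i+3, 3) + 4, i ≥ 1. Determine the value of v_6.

C(9, 3) = 84, so v_6 = -164.

-164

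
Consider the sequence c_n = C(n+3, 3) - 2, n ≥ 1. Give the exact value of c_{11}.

362

C(14, 3) = 364, so c_{11} = 362.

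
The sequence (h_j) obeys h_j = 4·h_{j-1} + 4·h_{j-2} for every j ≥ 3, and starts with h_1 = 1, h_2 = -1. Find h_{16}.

Compute successive terms:
h_3 = 0; h_4 = -4; h_5 = -16; …; h_{13} = -4870144; h_{14} = -23515136; h_{15} = -113541120; h_{16} = -548225024.

-548225024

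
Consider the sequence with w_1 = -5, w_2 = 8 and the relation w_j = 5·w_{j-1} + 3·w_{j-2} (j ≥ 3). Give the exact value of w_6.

Compute successive terms:
w_3 = 25; w_4 = 149; w_5 = 820; w_6 = 4547.

4547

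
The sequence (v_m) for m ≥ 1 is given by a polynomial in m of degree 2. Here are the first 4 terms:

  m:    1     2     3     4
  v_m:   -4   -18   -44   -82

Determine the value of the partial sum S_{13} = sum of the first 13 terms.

1st diffs: -14, -26, -38.
2nd diffs: -12, -12 (constant).
Newton forward-difference form: v_m = -4 + (-14)·C(m-1,1) + (-12)·C(m-1,2).
Continuing: …, -132, -194, -268, -354, …, v_{13} = -964.
Summing m = 1..13 (13 terms) gives -4576.

-4576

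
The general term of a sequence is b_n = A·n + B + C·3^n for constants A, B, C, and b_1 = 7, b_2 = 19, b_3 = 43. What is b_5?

At n = 1, 2, 3: A + B + 3C = 7; 2A + B + 9C = 19; 3A + B + 27C = 43.
Subtracting the first from the second: A + 6C = 12.
Subtracting the second from the third: A + 18C = 24.
Solving: C = 1, A = 6, then B = -2.
Hence b_5 = 6·5 + (-2) + 1·243 = 271.

271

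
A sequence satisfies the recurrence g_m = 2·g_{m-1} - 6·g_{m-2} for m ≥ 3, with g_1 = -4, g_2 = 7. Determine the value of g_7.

Iterate the recurrence:
g_3 = 38, g_4 = 34, g_5 = -160, g_6 = -524, g_7 = -88.

-88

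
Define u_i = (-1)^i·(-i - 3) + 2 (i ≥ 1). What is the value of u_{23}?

(-1)^23 = -1; -i - 3 at i=23 is -26; so u_{23} = 28.

28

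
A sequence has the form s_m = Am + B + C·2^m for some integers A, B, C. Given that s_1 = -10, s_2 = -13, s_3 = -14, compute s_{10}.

Plug in m = 1, 2, 3: A + B + 2C = -10; 2A + B + 4C = -13; 3A + B + 8C = -14.
Subtracting the first from the second: A + 2C = -3.
Subtracting the second from the third: A + 4C = -1.
Solving: C = 1, A = -5, then B = -7.
So s_m = -5·m + (-7) + 1·2^m; at m=10 this is 967.

967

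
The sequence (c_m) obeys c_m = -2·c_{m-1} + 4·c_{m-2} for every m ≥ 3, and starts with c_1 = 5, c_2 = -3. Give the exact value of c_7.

2368

Iterate the recurrence:
c_3 = 26; c_4 = -64; c_5 = 232; c_6 = -720; c_7 = 2368.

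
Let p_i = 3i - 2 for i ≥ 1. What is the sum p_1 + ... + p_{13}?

247

Over i = 1..13: Σi = 91.
Total = (3)·91 + (-2)·13 = 247.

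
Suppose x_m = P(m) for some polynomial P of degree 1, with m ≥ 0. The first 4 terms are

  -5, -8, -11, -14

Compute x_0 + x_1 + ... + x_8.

-153

1st diffs: -3, -3, -3 (constant).
So x_m = -3m - 5.
Continuing: …, -17, -20, -23, -26, …, x_8 = -29.
Summing m = 0..8 (9 terms) gives -153.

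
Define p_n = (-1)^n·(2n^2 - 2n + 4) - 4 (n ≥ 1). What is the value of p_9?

(-1)^9 = -1; 2n^2 - 2n + 4 at n=9 is 148; so p_9 = -152.

-152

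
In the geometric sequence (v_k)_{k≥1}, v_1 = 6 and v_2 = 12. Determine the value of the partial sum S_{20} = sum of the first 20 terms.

Common ratio r = 2.
v_k = 6·2^(k-1).
S = 6·(2^20 - 1)/(2 - 1) = 6·(1048576 - 1)/(1) = 6291450.

6291450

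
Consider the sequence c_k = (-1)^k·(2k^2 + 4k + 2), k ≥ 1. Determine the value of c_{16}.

(-1)^16 = 1; 2k^2 + 4k + 2 at k=16 is 578; so c_{16} = 578.

578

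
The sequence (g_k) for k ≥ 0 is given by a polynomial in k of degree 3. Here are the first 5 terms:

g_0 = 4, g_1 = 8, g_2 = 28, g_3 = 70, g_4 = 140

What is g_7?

578

1st diffs: 4, 20, 42, 70.
2nd diffs: 16, 22, 28.
3rd diffs: 6, 6 (constant).
So g_k = k^3 + 5k^2 - 2k + 4.
Evaluating at k = 7 gives g_7 = 578.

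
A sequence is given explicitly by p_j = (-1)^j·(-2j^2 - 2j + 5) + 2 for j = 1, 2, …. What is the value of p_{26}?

(-1)^26 = 1; -2j^2 - 2j + 5 at j=26 is -1399; so p_{26} = -1397.

-1397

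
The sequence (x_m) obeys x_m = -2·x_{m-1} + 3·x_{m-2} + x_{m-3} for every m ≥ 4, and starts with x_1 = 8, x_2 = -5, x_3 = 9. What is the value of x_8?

Step forward from the initial values:
x_4 = -25, x_5 = 72, x_6 = -210, x_7 = 611, x_8 = -1780.

-1780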